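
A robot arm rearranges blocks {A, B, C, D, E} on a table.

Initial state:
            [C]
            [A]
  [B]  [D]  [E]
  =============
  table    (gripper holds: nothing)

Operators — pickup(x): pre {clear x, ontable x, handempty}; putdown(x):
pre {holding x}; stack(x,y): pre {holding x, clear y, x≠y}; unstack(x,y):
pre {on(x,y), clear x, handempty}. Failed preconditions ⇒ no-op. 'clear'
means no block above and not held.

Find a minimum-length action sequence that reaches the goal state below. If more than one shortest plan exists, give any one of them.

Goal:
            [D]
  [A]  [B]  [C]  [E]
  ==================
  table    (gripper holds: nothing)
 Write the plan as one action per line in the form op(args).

step 1 (unstack(C, A)): towers=[B; D; E/A] holding=C
step 2 (putdown(C)): towers=[B; C; D; E/A] holding=-
step 3 (pickup(D)): towers=[B; C; E/A] holding=D
step 4 (stack(D, C)): towers=[B; C/D; E/A] holding=-
step 5 (unstack(A, E)): towers=[B; C/D; E] holding=A
step 6 (putdown(A)): towers=[A; B; C/D; E] holding=-
goal check: towers=[A; B; C/D; E] holding=- — reached (length 6, optimal by BFS)

unstack(C, A)
putdown(C)
pickup(D)
stack(D, C)
unstack(A, E)
putdown(A)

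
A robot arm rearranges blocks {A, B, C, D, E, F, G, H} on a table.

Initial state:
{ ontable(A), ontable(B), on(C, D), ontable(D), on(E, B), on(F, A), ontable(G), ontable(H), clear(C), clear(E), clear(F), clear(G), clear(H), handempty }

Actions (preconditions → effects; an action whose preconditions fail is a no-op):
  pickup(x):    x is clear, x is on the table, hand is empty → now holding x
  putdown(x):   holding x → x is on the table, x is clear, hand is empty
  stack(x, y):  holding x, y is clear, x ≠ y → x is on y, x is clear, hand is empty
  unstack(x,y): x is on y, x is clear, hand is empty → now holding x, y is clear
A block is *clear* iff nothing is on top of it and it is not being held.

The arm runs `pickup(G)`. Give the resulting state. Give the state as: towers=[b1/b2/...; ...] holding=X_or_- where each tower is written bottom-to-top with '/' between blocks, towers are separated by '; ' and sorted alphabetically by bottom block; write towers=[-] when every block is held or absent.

towers=[A/F; B/E; D/C; H] holding=G

before: towers=[A/F; B/E; D/C; G; H] holding=-
pre[pickup(G)]: clear(G) ok, ontable(G) ok, handempty ok
all met → apply pickup(G)
after:  towers=[A/F; B/E; D/C; H] holding=G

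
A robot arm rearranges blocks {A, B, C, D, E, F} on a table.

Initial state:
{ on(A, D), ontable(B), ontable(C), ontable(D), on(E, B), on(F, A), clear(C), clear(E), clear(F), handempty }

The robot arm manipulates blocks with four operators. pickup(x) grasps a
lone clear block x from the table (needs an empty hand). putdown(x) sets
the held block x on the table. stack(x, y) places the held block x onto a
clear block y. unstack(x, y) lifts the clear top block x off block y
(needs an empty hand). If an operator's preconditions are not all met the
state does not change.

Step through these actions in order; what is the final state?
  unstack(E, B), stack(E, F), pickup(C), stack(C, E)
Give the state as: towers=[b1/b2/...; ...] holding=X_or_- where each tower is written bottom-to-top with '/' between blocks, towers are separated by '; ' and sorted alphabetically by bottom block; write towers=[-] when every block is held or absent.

step 1 (unstack(E, B)): towers=[B; C; D/A/F] holding=E
step 2 (stack(E, F)): towers=[B; C; D/A/F/E] holding=-
step 3 (pickup(C)): towers=[B; D/A/F/E] holding=C
step 4 (stack(C, E)): towers=[B; D/A/F/E/C] holding=-

towers=[B; D/A/F/E/C] holding=-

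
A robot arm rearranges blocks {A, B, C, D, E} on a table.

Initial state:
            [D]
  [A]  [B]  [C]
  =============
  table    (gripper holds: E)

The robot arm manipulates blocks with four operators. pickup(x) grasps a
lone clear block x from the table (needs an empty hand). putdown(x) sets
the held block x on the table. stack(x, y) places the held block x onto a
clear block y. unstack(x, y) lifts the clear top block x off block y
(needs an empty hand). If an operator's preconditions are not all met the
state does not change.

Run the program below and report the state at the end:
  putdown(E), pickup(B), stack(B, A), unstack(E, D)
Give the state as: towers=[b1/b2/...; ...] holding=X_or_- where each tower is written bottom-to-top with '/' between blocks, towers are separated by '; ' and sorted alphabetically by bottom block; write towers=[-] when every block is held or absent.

step 1 (putdown(E)): towers=[A; B; C/D; E] holding=-
step 2 (pickup(B)): towers=[A; C/D; E] holding=B
step 3 (stack(B, A)): towers=[A/B; C/D; E] holding=-
step 4 (unstack(E, D)) [no-op]: towers=[A/B; C/D; E] holding=-

towers=[A/B; C/D; E] holding=-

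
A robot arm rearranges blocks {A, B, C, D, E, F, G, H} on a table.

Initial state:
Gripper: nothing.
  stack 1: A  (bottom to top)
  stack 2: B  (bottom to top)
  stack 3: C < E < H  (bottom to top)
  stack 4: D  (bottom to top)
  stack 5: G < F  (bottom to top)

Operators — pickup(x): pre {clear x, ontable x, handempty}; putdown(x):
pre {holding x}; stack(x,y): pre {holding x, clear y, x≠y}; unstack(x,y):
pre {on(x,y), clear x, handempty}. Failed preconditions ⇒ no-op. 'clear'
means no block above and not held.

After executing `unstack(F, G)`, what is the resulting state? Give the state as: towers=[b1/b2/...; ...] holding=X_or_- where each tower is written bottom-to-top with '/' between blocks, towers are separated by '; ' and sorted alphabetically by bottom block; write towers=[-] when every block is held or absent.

before: towers=[A; B; C/E/H; D; G/F] holding=-
pre[unstack(F, G)]: on(F,G) ok, clear(F) ok, handempty ok
all met → apply unstack(F, G)
after:  towers=[A; B; C/E/H; D; G] holding=F

towers=[A; B; C/E/H; D; G] holding=F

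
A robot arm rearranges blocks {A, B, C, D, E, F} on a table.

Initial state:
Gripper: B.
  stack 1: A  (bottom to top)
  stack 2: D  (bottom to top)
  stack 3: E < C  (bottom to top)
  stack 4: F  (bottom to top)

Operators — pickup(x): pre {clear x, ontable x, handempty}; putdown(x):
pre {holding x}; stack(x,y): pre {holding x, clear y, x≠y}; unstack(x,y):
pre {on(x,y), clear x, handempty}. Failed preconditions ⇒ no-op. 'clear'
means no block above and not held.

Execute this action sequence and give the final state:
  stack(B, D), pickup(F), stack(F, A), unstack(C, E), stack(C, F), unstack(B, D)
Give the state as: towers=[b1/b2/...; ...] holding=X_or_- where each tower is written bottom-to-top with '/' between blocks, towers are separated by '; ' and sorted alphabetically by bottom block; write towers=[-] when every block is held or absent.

step 1 (stack(B, D)): towers=[A; D/B; E/C; F] holding=-
step 2 (pickup(F)): towers=[A; D/B; E/C] holding=F
step 3 (stack(F, A)): towers=[A/F; D/B; E/C] holding=-
step 4 (unstack(C, E)): towers=[A/F; D/B; E] holding=C
step 5 (stack(C, F)): towers=[A/F/C; D/B; E] holding=-
step 6 (unstack(B, D)): towers=[A/F/C; D; E] holding=B

towers=[A/F/C; D; E] holding=B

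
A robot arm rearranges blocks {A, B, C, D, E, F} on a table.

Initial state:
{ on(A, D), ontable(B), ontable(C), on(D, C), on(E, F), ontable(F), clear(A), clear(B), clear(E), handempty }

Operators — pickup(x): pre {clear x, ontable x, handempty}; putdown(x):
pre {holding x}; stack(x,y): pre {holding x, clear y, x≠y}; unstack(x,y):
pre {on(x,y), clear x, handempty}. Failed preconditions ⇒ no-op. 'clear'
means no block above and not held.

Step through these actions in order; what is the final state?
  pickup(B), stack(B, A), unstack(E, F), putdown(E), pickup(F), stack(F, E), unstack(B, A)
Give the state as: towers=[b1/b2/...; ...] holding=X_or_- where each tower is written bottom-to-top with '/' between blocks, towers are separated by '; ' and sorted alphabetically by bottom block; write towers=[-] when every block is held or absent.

towers=[C/D/A; E/F] holding=B

step 1 (pickup(B)): towers=[C/D/A; F/E] holding=B
step 2 (stack(B, A)): towers=[C/D/A/B; F/E] holding=-
step 3 (unstack(E, F)): towers=[C/D/A/B; F] holding=E
step 4 (putdown(E)): towers=[C/D/A/B; E; F] holding=-
step 5 (pickup(F)): towers=[C/D/A/B; E] holding=F
step 6 (stack(F, E)): towers=[C/D/A/B; E/F] holding=-
step 7 (unstack(B, A)): towers=[C/D/A; E/F] holding=B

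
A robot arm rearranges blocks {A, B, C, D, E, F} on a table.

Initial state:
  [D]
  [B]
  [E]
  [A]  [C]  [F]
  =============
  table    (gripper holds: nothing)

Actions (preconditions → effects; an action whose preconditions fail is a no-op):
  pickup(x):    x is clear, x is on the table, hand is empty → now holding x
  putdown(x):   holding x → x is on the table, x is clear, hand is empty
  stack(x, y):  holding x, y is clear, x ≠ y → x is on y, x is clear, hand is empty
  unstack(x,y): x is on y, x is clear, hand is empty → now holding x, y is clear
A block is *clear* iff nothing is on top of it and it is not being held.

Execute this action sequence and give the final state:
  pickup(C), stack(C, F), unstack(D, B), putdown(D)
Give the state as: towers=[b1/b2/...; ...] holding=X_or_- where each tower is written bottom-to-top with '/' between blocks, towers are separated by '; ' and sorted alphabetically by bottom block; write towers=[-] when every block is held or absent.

step 1 (pickup(C)): towers=[A/E/B/D; F] holding=C
step 2 (stack(C, F)): towers=[A/E/B/D; F/C] holding=-
step 3 (unstack(D, B)): towers=[A/E/B; F/C] holding=D
step 4 (putdown(D)): towers=[A/E/B; D; F/C] holding=-

towers=[A/E/B; D; F/C] holding=-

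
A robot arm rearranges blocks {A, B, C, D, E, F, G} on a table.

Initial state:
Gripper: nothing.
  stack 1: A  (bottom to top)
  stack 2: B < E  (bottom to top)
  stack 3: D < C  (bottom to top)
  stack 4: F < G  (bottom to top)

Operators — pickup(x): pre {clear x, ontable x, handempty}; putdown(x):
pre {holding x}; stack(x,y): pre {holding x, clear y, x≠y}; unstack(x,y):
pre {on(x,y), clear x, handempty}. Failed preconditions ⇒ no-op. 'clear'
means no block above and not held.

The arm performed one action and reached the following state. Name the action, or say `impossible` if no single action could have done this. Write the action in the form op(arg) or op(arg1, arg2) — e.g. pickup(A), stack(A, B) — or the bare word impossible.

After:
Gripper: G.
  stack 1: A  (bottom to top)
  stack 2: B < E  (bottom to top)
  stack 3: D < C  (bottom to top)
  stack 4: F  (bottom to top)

target: towers=[A; B/E; D/C; F] holding=G
     unstack(G, F) → towers=[A; B/E; D/C; F] holding=G  ← match
         pickup(A) → towers=[B/E; D/C; F/G] holding=A
     unstack(E, B) → towers=[A; B; D/C; F/G] holding=E
     unstack(C, D) → towers=[A; B/E; D; F/G] holding=C

unstack(G, F)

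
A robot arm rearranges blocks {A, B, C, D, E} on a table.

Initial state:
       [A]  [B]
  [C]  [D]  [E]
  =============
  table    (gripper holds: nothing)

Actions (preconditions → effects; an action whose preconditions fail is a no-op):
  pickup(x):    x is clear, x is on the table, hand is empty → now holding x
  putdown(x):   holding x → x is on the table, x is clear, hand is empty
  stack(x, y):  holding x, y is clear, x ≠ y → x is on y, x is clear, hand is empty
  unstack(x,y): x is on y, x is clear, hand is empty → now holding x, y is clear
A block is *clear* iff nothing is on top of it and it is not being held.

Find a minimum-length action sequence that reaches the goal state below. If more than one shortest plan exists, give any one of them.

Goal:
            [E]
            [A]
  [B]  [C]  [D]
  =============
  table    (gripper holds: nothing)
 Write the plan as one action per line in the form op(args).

unstack(B, E)
putdown(B)
pickup(E)
stack(E, A)

step 1 (unstack(B, E)): towers=[C; D/A; E] holding=B
step 2 (putdown(B)): towers=[B; C; D/A; E] holding=-
step 3 (pickup(E)): towers=[B; C; D/A] holding=E
step 4 (stack(E, A)): towers=[B; C; D/A/E] holding=-
goal check: towers=[B; C; D/A/E] holding=- — reached (length 4, optimal by BFS)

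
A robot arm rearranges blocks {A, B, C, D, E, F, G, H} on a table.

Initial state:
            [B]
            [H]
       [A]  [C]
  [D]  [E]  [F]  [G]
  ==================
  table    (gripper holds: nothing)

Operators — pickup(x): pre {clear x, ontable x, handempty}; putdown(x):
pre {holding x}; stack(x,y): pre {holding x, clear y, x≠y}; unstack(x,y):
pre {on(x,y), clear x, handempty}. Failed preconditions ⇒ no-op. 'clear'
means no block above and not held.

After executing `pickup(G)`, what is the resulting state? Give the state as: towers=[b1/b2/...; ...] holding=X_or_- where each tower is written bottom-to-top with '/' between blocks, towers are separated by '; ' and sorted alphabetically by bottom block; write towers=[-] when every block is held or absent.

before: towers=[D; E/A; F/C/H/B; G] holding=-
pre[pickup(G)]: clear(G) ok, ontable(G) ok, handempty ok
all met → apply pickup(G)
after:  towers=[D; E/A; F/C/H/B] holding=G

towers=[D; E/A; F/C/H/B] holding=G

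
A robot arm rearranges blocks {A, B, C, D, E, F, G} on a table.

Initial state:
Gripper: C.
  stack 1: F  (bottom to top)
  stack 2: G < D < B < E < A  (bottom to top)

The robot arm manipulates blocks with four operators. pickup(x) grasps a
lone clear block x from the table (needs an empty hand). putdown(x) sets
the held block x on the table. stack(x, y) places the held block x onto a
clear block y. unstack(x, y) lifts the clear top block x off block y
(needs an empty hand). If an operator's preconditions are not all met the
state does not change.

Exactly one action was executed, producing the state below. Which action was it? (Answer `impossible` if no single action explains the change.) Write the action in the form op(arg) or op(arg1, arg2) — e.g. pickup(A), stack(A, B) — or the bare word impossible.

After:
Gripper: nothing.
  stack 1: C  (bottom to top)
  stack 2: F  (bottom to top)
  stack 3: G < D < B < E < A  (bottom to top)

putdown(C)

target: towers=[C; F; G/D/B/E/A] holding=-
        putdown(C) → towers=[C; F; G/D/B/E/A] holding=-  ← match
       stack(C, F) → towers=[F/C; G/D/B/E/A] holding=-
       stack(C, A) → towers=[F; G/D/B/E/A/C] holding=-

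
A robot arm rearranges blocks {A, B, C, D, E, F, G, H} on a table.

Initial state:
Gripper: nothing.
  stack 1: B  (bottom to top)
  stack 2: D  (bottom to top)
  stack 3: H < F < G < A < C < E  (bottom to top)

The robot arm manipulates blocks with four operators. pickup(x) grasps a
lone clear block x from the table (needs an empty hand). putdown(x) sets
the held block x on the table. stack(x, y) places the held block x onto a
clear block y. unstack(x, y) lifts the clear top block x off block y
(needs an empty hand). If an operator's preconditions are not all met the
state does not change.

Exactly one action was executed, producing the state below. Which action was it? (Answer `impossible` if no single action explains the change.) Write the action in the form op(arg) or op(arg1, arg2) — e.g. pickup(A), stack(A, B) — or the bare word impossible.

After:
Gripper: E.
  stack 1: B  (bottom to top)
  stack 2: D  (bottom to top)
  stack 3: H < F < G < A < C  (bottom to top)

unstack(E, C)

target: towers=[B; D; H/F/G/A/C] holding=E
     unstack(E, C) → towers=[B; D; H/F/G/A/C] holding=E  ← match
         pickup(B) → towers=[D; H/F/G/A/C/E] holding=B
         pickup(D) → towers=[B; H/F/G/A/C/E] holding=D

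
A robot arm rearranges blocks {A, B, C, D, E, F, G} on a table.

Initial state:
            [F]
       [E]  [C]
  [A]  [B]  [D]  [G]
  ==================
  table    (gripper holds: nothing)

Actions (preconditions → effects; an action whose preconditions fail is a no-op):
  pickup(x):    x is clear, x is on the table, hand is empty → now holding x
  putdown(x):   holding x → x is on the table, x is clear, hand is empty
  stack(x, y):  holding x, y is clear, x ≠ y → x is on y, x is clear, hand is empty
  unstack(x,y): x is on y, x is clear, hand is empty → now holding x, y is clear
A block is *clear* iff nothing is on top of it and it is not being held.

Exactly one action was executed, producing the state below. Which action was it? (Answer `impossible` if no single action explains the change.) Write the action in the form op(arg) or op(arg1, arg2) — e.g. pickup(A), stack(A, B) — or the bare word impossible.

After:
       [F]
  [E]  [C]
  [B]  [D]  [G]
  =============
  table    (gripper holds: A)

target: towers=[B/E; D/C/F; G] holding=A
     unstack(F, C) → towers=[A; B/E; D/C; G] holding=F
         pickup(G) → towers=[A; B/E; D/C/F] holding=G
         pickup(A) → towers=[B/E; D/C/F; G] holding=A  ← match
     unstack(E, B) → towers=[A; B; D/C/F; G] holding=E

pickup(A)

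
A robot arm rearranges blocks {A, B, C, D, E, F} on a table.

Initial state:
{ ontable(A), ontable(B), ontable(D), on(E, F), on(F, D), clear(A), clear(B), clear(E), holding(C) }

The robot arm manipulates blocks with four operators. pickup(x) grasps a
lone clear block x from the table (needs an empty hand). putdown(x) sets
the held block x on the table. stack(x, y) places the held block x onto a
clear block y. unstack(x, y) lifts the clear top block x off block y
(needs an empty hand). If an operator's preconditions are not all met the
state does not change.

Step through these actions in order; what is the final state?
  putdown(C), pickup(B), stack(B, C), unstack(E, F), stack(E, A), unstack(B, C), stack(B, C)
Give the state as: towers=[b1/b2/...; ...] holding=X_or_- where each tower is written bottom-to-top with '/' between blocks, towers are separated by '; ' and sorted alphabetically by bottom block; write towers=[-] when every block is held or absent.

towers=[A/E; C/B; D/F] holding=-

step 1 (putdown(C)): towers=[A; B; C; D/F/E] holding=-
step 2 (pickup(B)): towers=[A; C; D/F/E] holding=B
step 3 (stack(B, C)): towers=[A; C/B; D/F/E] holding=-
step 4 (unstack(E, F)): towers=[A; C/B; D/F] holding=E
step 5 (stack(E, A)): towers=[A/E; C/B; D/F] holding=-
step 6 (unstack(B, C)): towers=[A/E; C; D/F] holding=B
step 7 (stack(B, C)): towers=[A/E; C/B; D/F] holding=-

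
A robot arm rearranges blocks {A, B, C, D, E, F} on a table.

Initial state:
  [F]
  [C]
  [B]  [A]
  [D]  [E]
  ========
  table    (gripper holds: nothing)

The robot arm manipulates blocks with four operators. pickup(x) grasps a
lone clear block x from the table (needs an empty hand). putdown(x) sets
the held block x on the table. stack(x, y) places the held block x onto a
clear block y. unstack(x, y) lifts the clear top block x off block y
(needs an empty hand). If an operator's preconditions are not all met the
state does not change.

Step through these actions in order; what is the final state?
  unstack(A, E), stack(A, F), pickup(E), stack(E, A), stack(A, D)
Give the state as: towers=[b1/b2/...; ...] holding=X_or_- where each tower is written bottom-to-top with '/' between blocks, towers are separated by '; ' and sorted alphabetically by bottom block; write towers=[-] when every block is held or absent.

towers=[D/B/C/F/A/E] holding=-

step 1 (unstack(A, E)): towers=[D/B/C/F; E] holding=A
step 2 (stack(A, F)): towers=[D/B/C/F/A; E] holding=-
step 3 (pickup(E)): towers=[D/B/C/F/A] holding=E
step 4 (stack(E, A)): towers=[D/B/C/F/A/E] holding=-
step 5 (stack(A, D)) [no-op]: towers=[D/B/C/F/A/E] holding=-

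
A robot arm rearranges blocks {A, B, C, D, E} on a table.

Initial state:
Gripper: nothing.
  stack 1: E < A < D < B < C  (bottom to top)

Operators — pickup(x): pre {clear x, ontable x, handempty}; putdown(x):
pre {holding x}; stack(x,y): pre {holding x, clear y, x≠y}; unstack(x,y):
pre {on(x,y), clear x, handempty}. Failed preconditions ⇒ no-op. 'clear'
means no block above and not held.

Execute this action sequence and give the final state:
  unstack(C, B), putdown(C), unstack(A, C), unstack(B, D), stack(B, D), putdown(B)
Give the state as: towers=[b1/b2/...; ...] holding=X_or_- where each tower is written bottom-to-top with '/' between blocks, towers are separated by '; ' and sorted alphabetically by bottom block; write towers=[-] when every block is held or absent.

towers=[C; E/A/D/B] holding=-

step 1 (unstack(C, B)): towers=[E/A/D/B] holding=C
step 2 (putdown(C)): towers=[C; E/A/D/B] holding=-
step 3 (unstack(A, C)) [no-op]: towers=[C; E/A/D/B] holding=-
step 4 (unstack(B, D)): towers=[C; E/A/D] holding=B
step 5 (stack(B, D)): towers=[C; E/A/D/B] holding=-
step 6 (putdown(B)) [no-op]: towers=[C; E/A/D/B] holding=-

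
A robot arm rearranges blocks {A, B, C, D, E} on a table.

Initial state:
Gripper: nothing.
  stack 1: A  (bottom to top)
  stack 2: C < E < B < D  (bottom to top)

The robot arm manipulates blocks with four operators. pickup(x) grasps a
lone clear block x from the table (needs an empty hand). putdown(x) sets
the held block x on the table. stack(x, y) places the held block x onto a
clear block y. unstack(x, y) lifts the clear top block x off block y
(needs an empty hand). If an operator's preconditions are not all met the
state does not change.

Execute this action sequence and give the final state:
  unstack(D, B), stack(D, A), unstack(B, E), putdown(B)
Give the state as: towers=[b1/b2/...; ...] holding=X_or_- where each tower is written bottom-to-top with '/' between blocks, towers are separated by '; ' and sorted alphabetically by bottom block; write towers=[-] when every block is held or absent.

step 1 (unstack(D, B)): towers=[A; C/E/B] holding=D
step 2 (stack(D, A)): towers=[A/D; C/E/B] holding=-
step 3 (unstack(B, E)): towers=[A/D; C/E] holding=B
step 4 (putdown(B)): towers=[A/D; B; C/E] holding=-

towers=[A/D; B; C/E] holding=-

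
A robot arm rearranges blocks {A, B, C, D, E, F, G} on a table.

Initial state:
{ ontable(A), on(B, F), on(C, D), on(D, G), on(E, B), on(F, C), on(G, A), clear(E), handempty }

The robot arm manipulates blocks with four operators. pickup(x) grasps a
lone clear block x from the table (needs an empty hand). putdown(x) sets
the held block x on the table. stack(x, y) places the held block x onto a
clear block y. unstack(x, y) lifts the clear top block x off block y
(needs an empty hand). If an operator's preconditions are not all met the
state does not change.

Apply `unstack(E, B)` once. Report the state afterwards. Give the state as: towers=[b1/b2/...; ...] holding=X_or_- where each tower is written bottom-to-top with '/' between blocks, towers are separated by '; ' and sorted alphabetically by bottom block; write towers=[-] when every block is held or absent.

towers=[A/G/D/C/F/B] holding=E

before: towers=[A/G/D/C/F/B/E] holding=-
pre[unstack(E, B)]: on(E,B) yes, clear(E) yes, handempty yes
all met → apply unstack(E, B)
after:  towers=[A/G/D/C/F/B] holding=E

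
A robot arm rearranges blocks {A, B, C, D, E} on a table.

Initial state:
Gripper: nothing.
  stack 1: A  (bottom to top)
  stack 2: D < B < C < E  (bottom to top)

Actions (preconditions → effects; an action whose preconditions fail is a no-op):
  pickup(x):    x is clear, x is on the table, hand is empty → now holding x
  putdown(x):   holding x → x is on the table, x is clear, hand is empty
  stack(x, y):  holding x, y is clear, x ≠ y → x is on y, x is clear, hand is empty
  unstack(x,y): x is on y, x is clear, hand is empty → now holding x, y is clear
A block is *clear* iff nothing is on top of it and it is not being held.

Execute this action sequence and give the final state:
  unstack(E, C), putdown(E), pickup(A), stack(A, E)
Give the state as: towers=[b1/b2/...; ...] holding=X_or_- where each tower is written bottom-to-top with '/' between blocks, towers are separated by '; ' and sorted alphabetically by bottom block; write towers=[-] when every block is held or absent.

step 1 (unstack(E, C)): towers=[A; D/B/C] holding=E
step 2 (putdown(E)): towers=[A; D/B/C; E] holding=-
step 3 (pickup(A)): towers=[D/B/C; E] holding=A
step 4 (stack(A, E)): towers=[D/B/C; E/A] holding=-

towers=[D/B/C; E/A] holding=-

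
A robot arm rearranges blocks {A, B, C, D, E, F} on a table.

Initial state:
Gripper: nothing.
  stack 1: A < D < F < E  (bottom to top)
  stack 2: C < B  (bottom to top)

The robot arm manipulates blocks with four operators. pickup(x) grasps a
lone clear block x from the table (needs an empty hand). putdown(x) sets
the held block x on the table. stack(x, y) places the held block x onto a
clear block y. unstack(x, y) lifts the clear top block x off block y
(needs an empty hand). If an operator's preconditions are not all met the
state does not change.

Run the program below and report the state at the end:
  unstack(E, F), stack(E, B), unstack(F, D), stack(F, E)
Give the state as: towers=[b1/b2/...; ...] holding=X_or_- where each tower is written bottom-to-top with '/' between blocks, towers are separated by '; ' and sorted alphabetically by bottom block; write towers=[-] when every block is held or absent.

step 1 (unstack(E, F)): towers=[A/D/F; C/B] holding=E
step 2 (stack(E, B)): towers=[A/D/F; C/B/E] holding=-
step 3 (unstack(F, D)): towers=[A/D; C/B/E] holding=F
step 4 (stack(F, E)): towers=[A/D; C/B/E/F] holding=-

towers=[A/D; C/B/E/F] holding=-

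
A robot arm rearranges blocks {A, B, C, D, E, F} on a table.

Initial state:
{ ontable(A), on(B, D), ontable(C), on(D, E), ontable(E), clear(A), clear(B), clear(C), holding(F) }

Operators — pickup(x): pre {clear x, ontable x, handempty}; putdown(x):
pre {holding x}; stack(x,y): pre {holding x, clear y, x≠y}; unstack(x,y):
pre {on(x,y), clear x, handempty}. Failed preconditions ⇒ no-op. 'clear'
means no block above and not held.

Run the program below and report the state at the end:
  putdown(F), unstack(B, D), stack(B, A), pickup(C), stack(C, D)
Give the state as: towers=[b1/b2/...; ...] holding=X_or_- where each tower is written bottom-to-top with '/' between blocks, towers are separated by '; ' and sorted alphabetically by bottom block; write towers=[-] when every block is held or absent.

step 1 (putdown(F)): towers=[A; C; E/D/B; F] holding=-
step 2 (unstack(B, D)): towers=[A; C; E/D; F] holding=B
step 3 (stack(B, A)): towers=[A/B; C; E/D; F] holding=-
step 4 (pickup(C)): towers=[A/B; E/D; F] holding=C
step 5 (stack(C, D)): towers=[A/B; E/D/C; F] holding=-

towers=[A/B; E/D/C; F] holding=-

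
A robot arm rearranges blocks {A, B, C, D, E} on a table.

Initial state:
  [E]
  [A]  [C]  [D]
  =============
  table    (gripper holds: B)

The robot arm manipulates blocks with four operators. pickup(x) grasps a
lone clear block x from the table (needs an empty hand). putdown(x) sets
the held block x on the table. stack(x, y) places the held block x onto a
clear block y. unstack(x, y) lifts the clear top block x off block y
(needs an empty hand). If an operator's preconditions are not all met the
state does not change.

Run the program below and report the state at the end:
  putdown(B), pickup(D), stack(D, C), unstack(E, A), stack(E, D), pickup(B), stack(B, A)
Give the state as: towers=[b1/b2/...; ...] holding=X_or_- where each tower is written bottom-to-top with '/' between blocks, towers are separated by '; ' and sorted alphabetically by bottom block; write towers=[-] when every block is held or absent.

towers=[A/B; C/D/E] holding=-

step 1 (putdown(B)): towers=[A/E; B; C; D] holding=-
step 2 (pickup(D)): towers=[A/E; B; C] holding=D
step 3 (stack(D, C)): towers=[A/E; B; C/D] holding=-
step 4 (unstack(E, A)): towers=[A; B; C/D] holding=E
step 5 (stack(E, D)): towers=[A; B; C/D/E] holding=-
step 6 (pickup(B)): towers=[A; C/D/E] holding=B
step 7 (stack(B, A)): towers=[A/B; C/D/E] holding=-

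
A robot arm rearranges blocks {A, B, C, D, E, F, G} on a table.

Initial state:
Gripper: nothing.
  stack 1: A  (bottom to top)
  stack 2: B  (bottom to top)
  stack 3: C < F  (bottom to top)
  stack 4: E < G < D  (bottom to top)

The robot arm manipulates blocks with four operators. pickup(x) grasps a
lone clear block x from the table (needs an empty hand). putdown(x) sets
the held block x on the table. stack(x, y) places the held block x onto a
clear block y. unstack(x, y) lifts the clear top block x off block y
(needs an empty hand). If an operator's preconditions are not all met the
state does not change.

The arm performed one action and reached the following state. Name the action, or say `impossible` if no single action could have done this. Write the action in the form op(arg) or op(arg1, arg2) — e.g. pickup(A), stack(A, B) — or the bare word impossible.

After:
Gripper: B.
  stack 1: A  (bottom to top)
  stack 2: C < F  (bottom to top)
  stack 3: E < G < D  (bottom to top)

target: towers=[A; C/F; E/G/D] holding=B
         pickup(B) → towers=[A; C/F; E/G/D] holding=B  ← match
     unstack(F, C) → towers=[A; B; C; E/G/D] holding=F
     unstack(D, G) → towers=[A; B; C/F; E/G] holding=D
         pickup(A) → towers=[B; C/F; E/G/D] holding=A

pickup(B)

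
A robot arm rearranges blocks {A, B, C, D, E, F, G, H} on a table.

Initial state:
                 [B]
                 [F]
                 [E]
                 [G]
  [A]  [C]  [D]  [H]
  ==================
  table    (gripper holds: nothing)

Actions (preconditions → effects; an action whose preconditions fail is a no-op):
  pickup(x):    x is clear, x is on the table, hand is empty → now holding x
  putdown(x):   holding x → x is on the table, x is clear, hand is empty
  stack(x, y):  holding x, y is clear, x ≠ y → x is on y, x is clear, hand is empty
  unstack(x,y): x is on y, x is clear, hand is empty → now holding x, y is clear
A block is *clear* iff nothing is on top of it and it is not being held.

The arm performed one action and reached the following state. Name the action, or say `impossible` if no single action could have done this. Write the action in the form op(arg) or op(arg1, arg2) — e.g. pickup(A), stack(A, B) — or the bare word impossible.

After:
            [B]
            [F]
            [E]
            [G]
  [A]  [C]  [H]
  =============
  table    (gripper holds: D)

target: towers=[A; C; H/G/E/F/B] holding=D
         pickup(A) → towers=[C; D; H/G/E/F/B] holding=A
     unstack(B, F) → towers=[A; C; D; H/G/E/F] holding=B
         pickup(D) → towers=[A; C; H/G/E/F/B] holding=D  ← match
         pickup(C) → towers=[A; D; H/G/E/F/B] holding=C

pickup(D)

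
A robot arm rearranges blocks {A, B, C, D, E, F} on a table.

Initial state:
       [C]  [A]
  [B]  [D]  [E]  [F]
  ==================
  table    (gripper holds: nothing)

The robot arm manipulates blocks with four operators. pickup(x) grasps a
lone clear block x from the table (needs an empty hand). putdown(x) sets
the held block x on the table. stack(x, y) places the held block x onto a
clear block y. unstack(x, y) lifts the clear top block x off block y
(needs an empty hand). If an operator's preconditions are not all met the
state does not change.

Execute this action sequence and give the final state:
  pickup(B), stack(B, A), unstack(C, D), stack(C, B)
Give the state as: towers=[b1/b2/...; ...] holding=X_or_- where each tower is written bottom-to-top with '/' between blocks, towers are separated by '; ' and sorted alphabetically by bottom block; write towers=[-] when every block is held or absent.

step 1 (pickup(B)): towers=[D/C; E/A; F] holding=B
step 2 (stack(B, A)): towers=[D/C; E/A/B; F] holding=-
step 3 (unstack(C, D)): towers=[D; E/A/B; F] holding=C
step 4 (stack(C, B)): towers=[D; E/A/B/C; F] holding=-

towers=[D; E/A/B/C; F] holding=-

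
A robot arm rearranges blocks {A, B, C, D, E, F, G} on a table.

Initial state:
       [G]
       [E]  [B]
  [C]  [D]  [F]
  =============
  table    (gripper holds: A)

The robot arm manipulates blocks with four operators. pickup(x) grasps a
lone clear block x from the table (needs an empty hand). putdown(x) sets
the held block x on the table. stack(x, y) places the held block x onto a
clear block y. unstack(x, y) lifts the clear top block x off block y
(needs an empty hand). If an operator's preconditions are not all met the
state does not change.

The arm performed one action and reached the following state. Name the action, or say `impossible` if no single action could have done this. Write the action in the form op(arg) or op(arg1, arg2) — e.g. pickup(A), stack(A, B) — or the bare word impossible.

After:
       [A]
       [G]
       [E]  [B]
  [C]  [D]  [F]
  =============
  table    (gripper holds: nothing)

target: towers=[C; D/E/G/A; F/B] holding=-
        putdown(A) → towers=[A; C; D/E/G; F/B] holding=-
       stack(A, B) → towers=[C; D/E/G; F/B/A] holding=-
       stack(A, G) → towers=[C; D/E/G/A; F/B] holding=-  ← match
       stack(A, C) → towers=[C/A; D/E/G; F/B] holding=-

stack(A, G)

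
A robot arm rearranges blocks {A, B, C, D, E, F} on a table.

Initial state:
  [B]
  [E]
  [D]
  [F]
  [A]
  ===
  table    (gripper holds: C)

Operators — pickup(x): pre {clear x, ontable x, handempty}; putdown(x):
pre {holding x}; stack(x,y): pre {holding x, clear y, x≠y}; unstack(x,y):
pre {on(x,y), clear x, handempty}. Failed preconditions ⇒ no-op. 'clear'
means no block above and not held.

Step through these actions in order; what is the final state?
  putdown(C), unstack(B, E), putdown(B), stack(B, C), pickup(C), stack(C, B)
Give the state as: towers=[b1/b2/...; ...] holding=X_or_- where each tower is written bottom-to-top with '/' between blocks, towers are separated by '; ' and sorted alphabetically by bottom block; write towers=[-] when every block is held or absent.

towers=[A/F/D/E; B/C] holding=-

step 1 (putdown(C)): towers=[A/F/D/E/B; C] holding=-
step 2 (unstack(B, E)): towers=[A/F/D/E; C] holding=B
step 3 (putdown(B)): towers=[A/F/D/E; B; C] holding=-
step 4 (stack(B, C)) [no-op]: towers=[A/F/D/E; B; C] holding=-
step 5 (pickup(C)): towers=[A/F/D/E; B] holding=C
step 6 (stack(C, B)): towers=[A/F/D/E; B/C] holding=-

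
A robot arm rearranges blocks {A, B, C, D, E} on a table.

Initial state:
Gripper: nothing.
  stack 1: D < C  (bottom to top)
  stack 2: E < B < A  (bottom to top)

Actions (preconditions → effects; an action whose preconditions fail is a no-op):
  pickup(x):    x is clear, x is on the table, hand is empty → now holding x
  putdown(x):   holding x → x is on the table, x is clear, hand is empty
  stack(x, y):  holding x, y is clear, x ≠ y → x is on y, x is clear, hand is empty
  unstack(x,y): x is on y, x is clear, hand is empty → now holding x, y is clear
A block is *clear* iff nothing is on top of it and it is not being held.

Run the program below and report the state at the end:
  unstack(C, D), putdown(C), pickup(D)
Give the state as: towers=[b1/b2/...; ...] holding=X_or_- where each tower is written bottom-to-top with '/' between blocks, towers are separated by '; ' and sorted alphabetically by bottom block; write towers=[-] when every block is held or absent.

step 1 (unstack(C, D)): towers=[D; E/B/A] holding=C
step 2 (putdown(C)): towers=[C; D; E/B/A] holding=-
step 3 (pickup(D)): towers=[C; E/B/A] holding=D

towers=[C; E/B/A] holding=D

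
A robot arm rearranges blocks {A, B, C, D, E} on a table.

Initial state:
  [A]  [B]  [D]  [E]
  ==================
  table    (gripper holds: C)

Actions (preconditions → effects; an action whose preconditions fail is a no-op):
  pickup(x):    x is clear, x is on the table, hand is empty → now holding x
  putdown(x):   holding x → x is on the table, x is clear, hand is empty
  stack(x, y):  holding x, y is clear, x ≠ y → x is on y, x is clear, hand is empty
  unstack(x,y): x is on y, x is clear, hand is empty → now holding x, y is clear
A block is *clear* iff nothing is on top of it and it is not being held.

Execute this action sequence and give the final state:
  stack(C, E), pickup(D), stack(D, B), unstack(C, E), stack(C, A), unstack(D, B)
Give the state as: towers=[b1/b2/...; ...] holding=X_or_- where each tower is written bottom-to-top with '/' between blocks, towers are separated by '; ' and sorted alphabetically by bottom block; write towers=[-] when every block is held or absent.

step 1 (stack(C, E)): towers=[A; B; D; E/C] holding=-
step 2 (pickup(D)): towers=[A; B; E/C] holding=D
step 3 (stack(D, B)): towers=[A; B/D; E/C] holding=-
step 4 (unstack(C, E)): towers=[A; B/D; E] holding=C
step 5 (stack(C, A)): towers=[A/C; B/D; E] holding=-
step 6 (unstack(D, B)): towers=[A/C; B; E] holding=D

towers=[A/C; B; E] holding=D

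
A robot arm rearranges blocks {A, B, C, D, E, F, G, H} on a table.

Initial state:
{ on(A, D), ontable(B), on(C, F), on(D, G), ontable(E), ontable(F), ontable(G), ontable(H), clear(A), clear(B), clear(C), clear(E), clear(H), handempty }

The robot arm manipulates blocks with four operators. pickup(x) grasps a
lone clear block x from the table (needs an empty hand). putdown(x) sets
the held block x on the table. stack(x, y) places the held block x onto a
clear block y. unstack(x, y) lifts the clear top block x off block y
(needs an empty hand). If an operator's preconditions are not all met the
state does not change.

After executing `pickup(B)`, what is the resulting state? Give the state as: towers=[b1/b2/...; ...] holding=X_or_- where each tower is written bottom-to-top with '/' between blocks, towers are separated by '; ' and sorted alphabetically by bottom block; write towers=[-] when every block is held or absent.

before: towers=[B; E; F/C; G/D/A; H] holding=-
pre[pickup(B)]: clear(B) ok, ontable(B) ok, handempty ok
all met → apply pickup(B)
after:  towers=[E; F/C; G/D/A; H] holding=B

towers=[E; F/C; G/D/A; H] holding=B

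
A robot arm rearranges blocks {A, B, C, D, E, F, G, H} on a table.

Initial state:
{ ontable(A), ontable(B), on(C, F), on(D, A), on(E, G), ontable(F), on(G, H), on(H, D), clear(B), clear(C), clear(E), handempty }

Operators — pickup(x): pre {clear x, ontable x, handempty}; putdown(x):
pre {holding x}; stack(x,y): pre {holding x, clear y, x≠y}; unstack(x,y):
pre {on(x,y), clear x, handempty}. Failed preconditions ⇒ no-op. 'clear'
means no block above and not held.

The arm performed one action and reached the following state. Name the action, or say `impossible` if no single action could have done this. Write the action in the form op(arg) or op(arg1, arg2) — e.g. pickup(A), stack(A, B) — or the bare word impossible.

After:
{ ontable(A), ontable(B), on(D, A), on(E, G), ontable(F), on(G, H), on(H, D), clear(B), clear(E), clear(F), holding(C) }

target: towers=[A/D/H/G/E; B; F] holding=C
     unstack(E, G) → towers=[A/D/H/G; B; F/C] holding=E
         pickup(B) → towers=[A/D/H/G/E; F/C] holding=B
     unstack(C, F) → towers=[A/D/H/G/E; B; F] holding=C  ← match

unstack(C, F)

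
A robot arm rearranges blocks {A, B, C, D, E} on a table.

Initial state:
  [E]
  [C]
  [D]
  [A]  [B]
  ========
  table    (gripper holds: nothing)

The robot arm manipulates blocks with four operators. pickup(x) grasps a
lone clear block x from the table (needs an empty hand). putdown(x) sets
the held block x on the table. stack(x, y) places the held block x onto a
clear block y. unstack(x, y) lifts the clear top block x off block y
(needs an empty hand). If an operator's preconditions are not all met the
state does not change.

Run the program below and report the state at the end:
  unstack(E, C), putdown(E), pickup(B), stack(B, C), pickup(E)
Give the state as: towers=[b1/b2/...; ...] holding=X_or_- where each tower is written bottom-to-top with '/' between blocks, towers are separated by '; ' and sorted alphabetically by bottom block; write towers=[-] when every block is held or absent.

towers=[A/D/C/B] holding=E

step 1 (unstack(E, C)): towers=[A/D/C; B] holding=E
step 2 (putdown(E)): towers=[A/D/C; B; E] holding=-
step 3 (pickup(B)): towers=[A/D/C; E] holding=B
step 4 (stack(B, C)): towers=[A/D/C/B; E] holding=-
step 5 (pickup(E)): towers=[A/D/C/B] holding=E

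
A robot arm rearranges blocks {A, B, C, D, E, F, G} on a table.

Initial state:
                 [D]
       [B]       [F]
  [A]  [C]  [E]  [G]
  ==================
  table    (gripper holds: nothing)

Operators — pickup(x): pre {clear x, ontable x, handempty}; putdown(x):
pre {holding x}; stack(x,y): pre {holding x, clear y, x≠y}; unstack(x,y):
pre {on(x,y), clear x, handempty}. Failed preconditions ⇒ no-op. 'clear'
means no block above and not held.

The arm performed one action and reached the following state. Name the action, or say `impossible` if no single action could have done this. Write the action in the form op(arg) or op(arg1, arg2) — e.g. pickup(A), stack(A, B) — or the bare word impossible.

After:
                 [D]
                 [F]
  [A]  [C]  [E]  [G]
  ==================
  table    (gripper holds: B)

unstack(B, C)

target: towers=[A; C; E; G/F/D] holding=B
     unstack(B, C) → towers=[A; C; E; G/F/D] holding=B  ← match
     unstack(D, F) → towers=[A; C/B; E; G/F] holding=D
         pickup(A) → towers=[C/B; E; G/F/D] holding=A
         pickup(E) → towers=[A; C/B; G/F/D] holding=E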